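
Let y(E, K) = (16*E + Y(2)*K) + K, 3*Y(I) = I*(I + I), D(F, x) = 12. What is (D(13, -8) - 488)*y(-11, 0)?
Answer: 83776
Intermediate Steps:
Y(I) = 2*I²/3 (Y(I) = (I*(I + I))/3 = (I*(2*I))/3 = (2*I²)/3 = 2*I²/3)
y(E, K) = 16*E + 11*K/3 (y(E, K) = (16*E + ((⅔)*2²)*K) + K = (16*E + ((⅔)*4)*K) + K = (16*E + 8*K/3) + K = 16*E + 11*K/3)
(D(13, -8) - 488)*y(-11, 0) = (12 - 488)*(16*(-11) + (11/3)*0) = -476*(-176 + 0) = -476*(-176) = 83776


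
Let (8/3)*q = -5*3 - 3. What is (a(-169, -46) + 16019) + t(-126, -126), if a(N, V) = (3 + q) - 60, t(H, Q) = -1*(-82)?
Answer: 64149/4 ≈ 16037.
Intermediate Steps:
q = -27/4 (q = 3*(-5*3 - 3)/8 = 3*(-15 - 3)/8 = (3/8)*(-18) = -27/4 ≈ -6.7500)
t(H, Q) = 82
a(N, V) = -255/4 (a(N, V) = (3 - 27/4) - 60 = -15/4 - 60 = -255/4)
(a(-169, -46) + 16019) + t(-126, -126) = (-255/4 + 16019) + 82 = 63821/4 + 82 = 64149/4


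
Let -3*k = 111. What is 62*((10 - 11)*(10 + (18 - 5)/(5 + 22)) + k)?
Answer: -79484/27 ≈ -2943.9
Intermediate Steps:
k = -37 (k = -⅓*111 = -37)
62*((10 - 11)*(10 + (18 - 5)/(5 + 22)) + k) = 62*((10 - 11)*(10 + (18 - 5)/(5 + 22)) - 37) = 62*(-(10 + 13/27) - 37) = 62*(-1*283/27 - 37) = 62*(-283/27 - 37) = 62*(-1282/27) = -79484/27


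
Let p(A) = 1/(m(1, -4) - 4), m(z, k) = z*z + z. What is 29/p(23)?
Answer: -58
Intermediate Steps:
m(z, k) = z + z² (m(z, k) = z² + z = z + z²)
p(A) = -½ (p(A) = 1/(1*(1 + 1) - 4) = 1/(1*2 - 4) = 1/(2 - 4) = 1/(-2) = -½)
29/p(23) = 29/(-½) = 29*(-2) = -58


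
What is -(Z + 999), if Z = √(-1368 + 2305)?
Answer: -999 - √937 ≈ -1029.6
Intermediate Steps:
Z = √937 ≈ 30.610
-(Z + 999) = -(√937 + 999) = -(999 + √937) = -999 - √937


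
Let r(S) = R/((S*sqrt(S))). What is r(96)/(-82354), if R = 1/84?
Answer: -sqrt(6)/15938463744 ≈ -1.5368e-10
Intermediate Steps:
R = 1/84 ≈ 0.011905
r(S) = 1/(84*S**(3/2)) (r(S) = 1/(84*((S*sqrt(S)))) = 1/(84*(S**(3/2))) = 1/(84*S**(3/2)))
r(96)/(-82354) = (1/(84*96**(3/2)))/(-82354) = ((sqrt(6)/2304)/84)*(-1/82354) = (sqrt(6)/193536)*(-1/82354) = -sqrt(6)/15938463744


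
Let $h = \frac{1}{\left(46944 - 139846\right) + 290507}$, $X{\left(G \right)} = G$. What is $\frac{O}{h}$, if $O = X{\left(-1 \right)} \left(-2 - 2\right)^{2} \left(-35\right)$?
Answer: $110658800$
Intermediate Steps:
$O = 560$ ($O = - \left(-2 - 2\right)^{2} \left(-35\right) = - \left(-4\right)^{2} \left(-35\right) = \left(-1\right) 16 \left(-35\right) = \left(-16\right) \left(-35\right) = 560$)
$h = \frac{1}{197605}$ ($h = \frac{1}{-92902 + 290507} = \frac{1}{197605} \approx 5.0606 \cdot 10^{-6}$)
$\frac{O}{h} = 560 \frac{1}{\frac{1}{197605}} = 560 \cdot 197605 = 110658800$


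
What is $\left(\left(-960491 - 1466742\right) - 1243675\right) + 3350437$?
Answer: $-320471$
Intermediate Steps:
$\left(\left(-960491 - 1466742\right) - 1243675\right) + 3350437 = \left(-2427233 - 1243675\right) + 3350437 = -3670908 + 3350437 = -320471$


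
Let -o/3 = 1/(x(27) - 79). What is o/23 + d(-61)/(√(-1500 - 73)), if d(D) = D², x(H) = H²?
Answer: -3/14950 - 3721*I*√13/143 ≈ -0.00020067 - 93.82*I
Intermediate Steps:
o = -3/650 (o = -3/(27² - 79) = -3/(729 - 79) = -3/650 ≈ -0.0046154)
o/23 + d(-61)/(√(-1500 - 73)) = -3/650/23 + (-61)²/(√(-1500 - 73)) = -3/650*1/23 + 3721/(√(-1573)) = -3/14950 + 3721/((11*I*√13)) = -3/14950 + 3721*(-I*√13/143) = -3/14950 - 3721*I*√13/143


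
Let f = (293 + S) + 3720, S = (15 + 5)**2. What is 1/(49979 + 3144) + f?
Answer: 234431800/53123 ≈ 4413.0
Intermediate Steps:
S = 400 (S = 20**2 = 400)
f = 4413 (f = (293 + 400) + 3720 = 693 + 3720 = 4413)
1/(49979 + 3144) + f = 1/(49979 + 3144) + 4413 = 1/53123 + 4413 = 234431800/53123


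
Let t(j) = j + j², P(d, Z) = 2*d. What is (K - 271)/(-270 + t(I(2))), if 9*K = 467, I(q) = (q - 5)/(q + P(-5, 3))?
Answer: 126208/155223 ≈ 0.81308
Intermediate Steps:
I(q) = (-5 + q)/(-10 + q) (I(q) = (q - 5)/(q + 2*(-5)) = (-5 + q)/(q - 10) = (-5 + q)/(-10 + q))
K = 467/9 (K = (⅑)*467 = 467/9 ≈ 51.889)
(K - 271)/(-270 + t(I(2))) = (467/9 - 271)/(-270 + ((-5 + 2)/(-10 + 2))*(1 + (-5 + 2)/(-10 + 2))) = -1972/(9*(-270 + (-3/(-8))*(1 - 3/(-8)))) = -1972/(9*(-270 + (-⅛*(-3))*(1 - ⅛*(-3)))) = -1972/(9*(-270 + 3*(1 + 3/8)/8)) = -1972/(9*(-270 + (3/8)*(11/8))) = -1972/(9*(-270 + 33/64)) = -1972/(9*(-17247/64)) = -1972/9*(-64/17247) = 126208/155223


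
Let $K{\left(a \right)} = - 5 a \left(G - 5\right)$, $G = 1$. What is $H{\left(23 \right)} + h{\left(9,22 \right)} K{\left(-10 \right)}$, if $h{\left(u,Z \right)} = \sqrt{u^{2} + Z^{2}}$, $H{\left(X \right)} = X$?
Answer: $23 - 200 \sqrt{565} \approx -4730.9$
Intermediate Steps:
$K{\left(a \right)} = 20 a$ ($K{\left(a \right)} = - 5 a \left(1 - 5\right) = - 5 a \left(-4\right) = 20 a$)
$h{\left(u,Z \right)} = \sqrt{Z^{2} + u^{2}}$
$H{\left(23 \right)} + h{\left(9,22 \right)} K{\left(-10 \right)} = 23 + \sqrt{22^{2} + 9^{2}} \cdot 20 \left(-10\right) = 23 + \sqrt{484 + 81} \left(-200\right) = 23 + \sqrt{565} \left(-200\right) = 23 - 200 \sqrt{565}$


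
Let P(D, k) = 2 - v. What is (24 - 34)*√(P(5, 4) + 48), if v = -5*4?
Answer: -10*√70 ≈ -83.666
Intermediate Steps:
v = -20
P(D, k) = 22 (P(D, k) = 2 - 1*(-20) = 2 + 20 = 22)
(24 - 34)*√(P(5, 4) + 48) = (24 - 34)*√(22 + 48) = -10*√70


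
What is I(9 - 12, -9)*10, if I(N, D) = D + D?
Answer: -180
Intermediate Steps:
I(N, D) = 2*D
I(9 - 12, -9)*10 = (2*(-9))*10 = -18*10 = -180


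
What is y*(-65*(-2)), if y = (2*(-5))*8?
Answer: -10400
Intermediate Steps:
y = -80 (y = -10*8 = -80)
y*(-65*(-2)) = -(-5200)*(-2) = -80*130 = -10400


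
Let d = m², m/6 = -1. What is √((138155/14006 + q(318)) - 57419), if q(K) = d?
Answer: I*√11254775410858/14006 ≈ 239.53*I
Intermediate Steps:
m = -6 (m = 6*(-1) = -6)
d = 36 (d = (-6)² = 36)
q(K) = 36
√((138155/14006 + q(318)) - 57419) = √((138155/14006 + 36) - 57419) = √(642371/14006 - 57419) = √(-803568143/14006) = I*√11254775410858/14006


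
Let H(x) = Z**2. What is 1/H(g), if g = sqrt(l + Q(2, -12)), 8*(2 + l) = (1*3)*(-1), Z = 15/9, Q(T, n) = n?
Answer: 9/25 ≈ 0.36000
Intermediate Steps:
Z = 5/3 (Z = 15*(1/9) = 5/3 ≈ 1.6667)
l = -19/8 (l = -2 + ((1*3)*(-1))/8 = -2 + (3*(-1))/8 = -2 + (1/8)*(-3) = -2 - 3/8 = -19/8 ≈ -2.3750)
g = I*sqrt(230)/4 (g = sqrt(-19/8 - 12) = sqrt(-115/8) = I*sqrt(230)/4 ≈ 3.7914*I)
H(x) = 25/9 (H(x) = (5/3)**2 = 25/9)
1/H(g) = 1/(25/9) = 9/25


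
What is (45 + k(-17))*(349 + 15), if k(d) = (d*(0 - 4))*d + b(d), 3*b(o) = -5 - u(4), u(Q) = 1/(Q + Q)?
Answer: -2430155/6 ≈ -4.0503e+5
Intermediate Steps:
u(Q) = 1/(2*Q)
b(o) = -41/24 (b(o) = (-5 - 1/(2*4))/3 = (-5 - 1*1/8)/3 = (-5 - 1/8)/3 = (1/3)*(-41/8) = -41/24)
k(d) = -41/24 - 4*d**2 (k(d) = (d*(0 - 4))*d - 41/24 = (d*(-4))*d - 41/24 = (-4*d)*d - 41/24 = -4*d**2 - 41/24 = -41/24 - 4*d**2)
(45 + k(-17))*(349 + 15) = (45 + (-41/24 - 4*(-17)**2))*(349 + 15) = (45 + (-41/24 - 4*289))*364 = (45 + (-41/24 - 1156))*364 = (45 - 27785/24)*364 = -26705/24*364 = -2430155/6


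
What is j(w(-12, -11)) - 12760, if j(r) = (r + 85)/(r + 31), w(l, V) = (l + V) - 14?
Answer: -12768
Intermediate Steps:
w(l, V) = -14 + V + l (w(l, V) = (V + l) - 14 = -14 + V + l)
j(r) = (85 + r)/(31 + r)
j(w(-12, -11)) - 12760 = (85 + (-14 - 11 - 12))/(31 + (-14 - 11 - 12)) - 12760 = (85 - 37)/(31 - 37) - 12760 = 48/(-6) - 12760 = -⅙*48 - 12760 = -8 - 12760 = -12768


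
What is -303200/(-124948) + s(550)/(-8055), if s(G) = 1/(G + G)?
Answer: 671625868763/276775438500 ≈ 2.4266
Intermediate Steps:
s(G) = 1/(2*G)
-303200/(-124948) + s(550)/(-8055) = -303200/(-124948) + ((½)/550)/(-8055) = -303200*(-1/124948) + ((½)*(1/550))*(-1/8055) = 75800/31237 + (1/1100)*(-1/8055) = 75800/31237 - 1/8860500 = 671625868763/276775438500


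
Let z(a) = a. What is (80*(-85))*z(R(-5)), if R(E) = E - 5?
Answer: 68000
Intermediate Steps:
R(E) = -5 + E
(80*(-85))*z(R(-5)) = (80*(-85))*(-5 - 5) = -6800*(-10) = 68000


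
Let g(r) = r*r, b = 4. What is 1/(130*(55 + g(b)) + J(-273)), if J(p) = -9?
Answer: 1/9221 ≈ 0.00010845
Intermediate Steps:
g(r) = r²
1/(130*(55 + g(b)) + J(-273)) = 1/(130*(55 + 4²) - 9) = 1/(130*(55 + 16) - 9) = 1/(130*71 - 9) = 1/(9230 - 9) = 1/9221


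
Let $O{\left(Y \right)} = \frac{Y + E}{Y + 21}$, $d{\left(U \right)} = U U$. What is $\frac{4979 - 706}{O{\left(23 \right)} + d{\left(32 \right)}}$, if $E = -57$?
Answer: $\frac{94006}{22511} \approx 4.176$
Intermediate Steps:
$d{\left(U \right)} = U^{2}$
$O{\left(Y \right)} = \frac{-57 + Y}{21 + Y}$ ($O{\left(Y \right)} = \frac{Y - 57}{Y + 21} = \frac{-57 + Y}{21 + Y}$)
$\frac{4979 - 706}{O{\left(23 \right)} + d{\left(32 \right)}} = \frac{4979 - 706}{\frac{-57 + 23}{21 + 23} + 32^{2}} = \frac{4273}{\frac{1}{44} \left(-34\right) + 1024} = \frac{4273}{- \frac{17}{22} + 1024} = \frac{4273}{\frac{22511}{22}} = 4273 \cdot \frac{22}{22511} = \frac{94006}{22511}$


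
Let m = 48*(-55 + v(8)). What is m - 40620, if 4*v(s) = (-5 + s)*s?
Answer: -42972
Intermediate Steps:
v(s) = s*(-5 + s)/4 (v(s) = ((-5 + s)*s)/4 = (s*(-5 + s))/4 = s*(-5 + s)/4)
m = -2352 (m = 48*(-55 + (¼)*8*(-5 + 8)) = 48*(-55 + (¼)*8*3) = 48*(-55 + 6) = 48*(-49) = -2352)
m - 40620 = -2352 - 40620 = -42972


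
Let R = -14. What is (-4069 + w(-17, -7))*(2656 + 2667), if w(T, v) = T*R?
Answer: -20392413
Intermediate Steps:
w(T, v) = -14*T (w(T, v) = T*(-14) = -14*T)
(-4069 + w(-17, -7))*(2656 + 2667) = (-4069 - 14*(-17))*(2656 + 2667) = (-4069 + 238)*5323 = -3831*5323 = -20392413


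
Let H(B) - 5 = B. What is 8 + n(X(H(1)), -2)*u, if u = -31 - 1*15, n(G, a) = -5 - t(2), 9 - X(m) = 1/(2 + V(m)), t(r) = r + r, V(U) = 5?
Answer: 422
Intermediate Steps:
t(r) = 2*r
H(B) = 5 + B
X(m) = 62/7 (X(m) = 9 - 1/(2 + 5) = 9 - 1/7 = 9 - 1*⅐ = 9 - ⅐ = 62/7)
n(G, a) = -9 (n(G, a) = -5 - 2*2 = -5 - 1*4 = -5 - 4 = -9)
u = -46 (u = -31 - 15 = -46)
8 + n(X(H(1)), -2)*u = 8 - 9*(-46) = 8 + 414 = 422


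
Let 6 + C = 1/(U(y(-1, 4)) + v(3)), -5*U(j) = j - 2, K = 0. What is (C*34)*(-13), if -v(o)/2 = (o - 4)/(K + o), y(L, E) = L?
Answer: 43758/19 ≈ 2303.1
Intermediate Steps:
U(j) = ⅖ - j/5 (U(j) = -(j - 2)/5 = -(-2 + j)/5 = ⅖ - j/5)
v(o) = -2*(-4 + o)/o (v(o) = -2*(o - 4)/(0 + o) = -2*(-4 + o)/o)
C = -99/19 (C = -6 + 1/((⅖ - ⅕*(-1)) + (-2 + 8/3)) = -6 + 1/((⅖ + ⅕) + (-2 + 8*(⅓))) = -6 + 1/(⅗ + (-2 + 8/3)) = -6 + 1/(⅗ + ⅔) = -6 + 1/(19/15) = -6 + 15/19 = -99/19 ≈ -5.2105)
(C*34)*(-13) = -99/19*34*(-13) = -3366/19*(-13) = 43758/19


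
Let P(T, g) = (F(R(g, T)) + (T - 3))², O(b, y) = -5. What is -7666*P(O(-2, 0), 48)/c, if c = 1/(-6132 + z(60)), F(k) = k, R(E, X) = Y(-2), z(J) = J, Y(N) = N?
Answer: 4654795200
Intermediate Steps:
R(E, X) = -2
P(T, g) = (-5 + T)² (P(T, g) = (-2 + (T - 3))² = (-2 + (-3 + T))² = (-5 + T)²)
c = -1/6072 (c = 1/(-6132 + 60) = 1/(-6072) = -1/6072 ≈ -0.00016469)
-7666*P(O(-2, 0), 48)/c = -7666*(-6072*(-5 - 5)²) = -7666/((-1/(6072*((-10)²)))) = -7666/((-1/6072/100)) = -7666/((-1/6072*1/100)) = -7666/(-1/607200) = -7666*(-607200) = 4654795200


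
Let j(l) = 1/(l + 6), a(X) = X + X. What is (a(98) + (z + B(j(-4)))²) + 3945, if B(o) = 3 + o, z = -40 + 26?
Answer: 17005/4 ≈ 4251.3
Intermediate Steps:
a(X) = 2*X
j(l) = 1/(6 + l)
z = -14
(a(98) + (z + B(j(-4)))²) + 3945 = (2*98 + (-14 + (3 + 1/(6 - 4)))²) + 3945 = (196 + (-14 + (3 + 1/2))²) + 3945 = (196 + (-14 + (3 + ½))²) + 3945 = (196 + (-14 + 7/2)²) + 3945 = (196 + (-21/2)²) + 3945 = (196 + 441/4) + 3945 = 1225/4 + 3945 = 17005/4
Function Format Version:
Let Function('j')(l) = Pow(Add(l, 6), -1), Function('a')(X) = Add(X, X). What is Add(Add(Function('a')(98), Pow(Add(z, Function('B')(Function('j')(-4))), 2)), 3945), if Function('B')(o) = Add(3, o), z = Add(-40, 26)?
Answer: Rational(17005, 4) ≈ 4251.3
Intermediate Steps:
Function('a')(X) = Mul(2, X)
Function('j')(l) = Pow(Add(6, l), -1)
z = -14
Add(Add(Function('a')(98), Pow(Add(z, Function('B')(Function('j')(-4))), 2)), 3945) = Add(Add(Mul(2, 98), Pow(Add(-14, Add(3, Pow(Add(6, -4), -1))), 2)), 3945) = Add(Add(196, Pow(Add(-14, Add(3, Pow(2, -1))), 2)), 3945) = Add(Add(196, Pow(Add(-14, Add(3, Rational(1, 2))), 2)), 3945) = Add(Add(196, Pow(Add(-14, Rational(7, 2)), 2)), 3945) = Add(Add(196, Pow(Rational(-21, 2), 2)), 3945) = Add(Add(196, Rational(441, 4)), 3945) = Add(Rational(1225, 4), 3945) = Rational(17005, 4)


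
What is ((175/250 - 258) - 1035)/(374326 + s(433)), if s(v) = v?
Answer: -12923/3747590 ≈ -0.0034483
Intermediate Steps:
((175/250 - 258) - 1035)/(374326 + s(433)) = ((175/250 - 258) - 1035)/(374326 + 433) = ((175*(1/250) - 258) - 1035)/374759 = ((7/10 - 258) - 1035)*(1/374759) = (-2573/10 - 1035)*(1/374759) = -12923/10*1/374759 = -12923/3747590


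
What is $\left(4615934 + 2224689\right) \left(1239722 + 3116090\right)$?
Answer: $29796467750876$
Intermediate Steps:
$\left(4615934 + 2224689\right) \left(1239722 + 3116090\right) = 6840623 \cdot 4355812 = 29796467750876$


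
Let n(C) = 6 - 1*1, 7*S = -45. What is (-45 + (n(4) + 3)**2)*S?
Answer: -855/7 ≈ -122.14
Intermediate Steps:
S = -45/7 (S = (1/7)*(-45) = -45/7 ≈ -6.4286)
n(C) = 5 (n(C) = 6 - 1 = 5)
(-45 + (n(4) + 3)**2)*S = (-45 + (5 + 3)**2)*(-45/7) = (-45 + 8**2)*(-45/7) = (-45 + 64)*(-45/7) = 19*(-45/7) = -855/7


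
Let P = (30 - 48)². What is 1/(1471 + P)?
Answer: 1/1795 ≈ 0.00055710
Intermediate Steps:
P = 324 (P = (-18)² = 324)
1/(1471 + P) = 1/(1471 + 324) = 1/1795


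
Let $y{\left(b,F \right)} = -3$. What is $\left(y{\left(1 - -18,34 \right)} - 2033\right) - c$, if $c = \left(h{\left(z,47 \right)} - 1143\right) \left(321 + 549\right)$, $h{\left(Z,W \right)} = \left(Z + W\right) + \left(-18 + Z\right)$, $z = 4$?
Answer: $960184$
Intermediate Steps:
$h{\left(Z,W \right)} = -18 + W + 2 Z$ ($h{\left(Z,W \right)} = \left(W + Z\right) + \left(-18 + Z\right) = -18 + W + 2 Z$)
$c = -962220$ ($c = \left(\left(-18 + 47 + 2 \cdot 4\right) - 1143\right) \left(321 + 549\right) = \left(\left(-18 + 47 + 8\right) - 1143\right) 870 = \left(37 - 1143\right) 870 = \left(-1106\right) 870 = -962220$)
$\left(y{\left(1 - -18,34 \right)} - 2033\right) - c = \left(-3 - 2033\right) - -962220 = \left(-3 - 2033\right) + 962220 = -2036 + 962220 = 960184$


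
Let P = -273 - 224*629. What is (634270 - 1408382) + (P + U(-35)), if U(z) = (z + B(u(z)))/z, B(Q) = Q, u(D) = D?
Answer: -915279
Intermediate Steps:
P = -141169 (P = -273 - 140896 = -141169)
U(z) = 2 (U(z) = (z + z)/z = (2*z)/z = 2)
(634270 - 1408382) + (P + U(-35)) = (634270 - 1408382) + (-141169 + 2) = -774112 - 141167 = -915279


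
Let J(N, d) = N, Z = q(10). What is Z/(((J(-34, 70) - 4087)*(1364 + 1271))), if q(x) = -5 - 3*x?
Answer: 7/2171767 ≈ 3.2232e-6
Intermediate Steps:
Z = -35 (Z = -5 - 3*10 = -5 - 30 = -35)
Z/(((J(-34, 70) - 4087)*(1364 + 1271))) = -35*1/((-34 - 4087)*(1364 + 1271)) = -35/((-4121*2635)) = -35/(-10858835) = -35*(-1/10858835) = 7/2171767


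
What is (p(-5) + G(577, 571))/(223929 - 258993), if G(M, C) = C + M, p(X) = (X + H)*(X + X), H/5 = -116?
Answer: -3499/17532 ≈ -0.19958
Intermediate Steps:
H = -580 (H = 5*(-116) = -580)
p(X) = 2*X*(-580 + X) (p(X) = (X - 580)*(X + X) = (-580 + X)*(2*X) = 2*X*(-580 + X))
(p(-5) + G(577, 571))/(223929 - 258993) = (2*(-5)*(-580 - 5) + (571 + 577))/(223929 - 258993) = (2*(-5)*(-585) + 1148)/(-35064) = (5850 + 1148)*(-1/35064) = 6998*(-1/35064) = -3499/17532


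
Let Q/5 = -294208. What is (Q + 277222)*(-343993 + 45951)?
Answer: 355807904356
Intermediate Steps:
Q = -1471040 (Q = 5*(-294208) = -1471040)
(Q + 277222)*(-343993 + 45951) = (-1471040 + 277222)*(-343993 + 45951) = -1193818*(-298042) = 355807904356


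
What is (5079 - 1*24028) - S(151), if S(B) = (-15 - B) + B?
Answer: -18934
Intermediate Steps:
S(B) = -15
(5079 - 1*24028) - S(151) = (5079 - 1*24028) - 1*(-15) = (5079 - 24028) + 15 = -18949 + 15 = -18934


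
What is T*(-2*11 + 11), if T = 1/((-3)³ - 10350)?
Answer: 11/10377 ≈ 0.0010600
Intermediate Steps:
T = -1/10377 (T = 1/(-27 - 10350) = 1/(-10377) = -1/10377 ≈ -9.6367e-5)
T*(-2*11 + 11) = -(-2*11 + 11)/10377 = -(-22 + 11)/10377 = -1/10377*(-11) = 11/10377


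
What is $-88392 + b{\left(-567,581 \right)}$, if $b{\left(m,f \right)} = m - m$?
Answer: $-88392$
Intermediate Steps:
$b{\left(m,f \right)} = 0$
$-88392 + b{\left(-567,581 \right)} = -88392 + 0 = -88392$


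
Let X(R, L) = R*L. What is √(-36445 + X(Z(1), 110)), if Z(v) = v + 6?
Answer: 5*I*√1427 ≈ 188.88*I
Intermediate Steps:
Z(v) = 6 + v
X(R, L) = L*R
√(-36445 + X(Z(1), 110)) = √(-36445 + 110*(6 + 1)) = √(-36445 + 110*7) = √(-36445 + 770) = √(-35675) = 5*I*√1427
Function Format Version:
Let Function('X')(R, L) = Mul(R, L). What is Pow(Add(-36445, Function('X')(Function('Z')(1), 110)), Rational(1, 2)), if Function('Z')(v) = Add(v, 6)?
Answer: Mul(5, I, Pow(1427, Rational(1, 2))) ≈ Mul(188.88, I)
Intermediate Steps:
Function('Z')(v) = Add(6, v)
Function('X')(R, L) = Mul(L, R)
Pow(Add(-36445, Function('X')(Function('Z')(1), 110)), Rational(1, 2)) = Pow(Add(-36445, Mul(110, Add(6, 1))), Rational(1, 2)) = Pow(Add(-36445, Mul(110, 7)), Rational(1, 2)) = Pow(Add(-36445, 770), Rational(1, 2)) = Pow(-35675, Rational(1, 2)) = Mul(5, I, Pow(1427, Rational(1, 2)))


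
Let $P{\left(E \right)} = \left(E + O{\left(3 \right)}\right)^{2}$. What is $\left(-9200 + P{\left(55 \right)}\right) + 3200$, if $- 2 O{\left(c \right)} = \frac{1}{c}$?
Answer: $- \frac{107759}{36} \approx -2993.3$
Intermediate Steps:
$O{\left(c \right)} = - \frac{1}{2 c}$
$P{\left(E \right)} = \left(- \frac{1}{6} + E\right)^{2}$ ($P{\left(E \right)} = \left(E - \frac{1}{2 \cdot 3}\right)^{2} = \left(E - \frac{1}{6}\right)^{2} = \left(- \frac{1}{6} + E\right)^{2}$)
$\left(-9200 + P{\left(55 \right)}\right) + 3200 = \left(-9200 + \frac{\left(-1 + 6 \cdot 55\right)^{2}}{36}\right) + 3200 = \left(-9200 + \frac{\left(-1 + 330\right)^{2}}{36}\right) + 3200 = \left(-9200 + \frac{329^{2}}{36}\right) + 3200 = \left(-9200 + \frac{1}{36} \cdot 108241\right) + 3200 = \left(-9200 + \frac{108241}{36}\right) + 3200 = - \frac{222959}{36} + 3200 = - \frac{107759}{36}$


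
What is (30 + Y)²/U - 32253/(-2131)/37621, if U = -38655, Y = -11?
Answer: -27694756996/3098984917905 ≈ -0.0089367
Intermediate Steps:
(30 + Y)²/U - 32253/(-2131)/37621 = (30 - 11)²/(-38655) - 32253/(-2131)/37621 = 19²*(-1/38655) - 32253*(-1/2131)*(1/37621) = 361*(-1/38655) + (32253/2131)*(1/37621) = -361/38655 + 32253/80170351 = -27694756996/3098984917905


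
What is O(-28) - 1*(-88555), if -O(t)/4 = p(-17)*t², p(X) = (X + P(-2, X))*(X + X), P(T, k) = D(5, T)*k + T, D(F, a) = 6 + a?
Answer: -9187733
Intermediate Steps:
P(T, k) = T + k*(6 + T) (P(T, k) = (6 + T)*k + T = k*(6 + T) + T = T + k*(6 + T))
p(X) = 2*X*(-2 + 5*X) (p(X) = (X + (-2 + X*(6 - 2)))*(X + X) = (X + (-2 + X*4))*(2*X) = (X + (-2 + 4*X))*(2*X) = (-2 + 5*X)*(2*X) = 2*X*(-2 + 5*X))
O(t) = -11832*t² (O(t) = -4*2*(-17)*(-2 + 5*(-17))*t² = -4*2*(-17)*(-2 - 85)*t² = -4*2*(-17)*(-87)*t² = -11832*t²)
O(-28) - 1*(-88555) = -11832*(-28)² - 1*(-88555) = -11832*784 + 88555 = -9276288 + 88555 = -9187733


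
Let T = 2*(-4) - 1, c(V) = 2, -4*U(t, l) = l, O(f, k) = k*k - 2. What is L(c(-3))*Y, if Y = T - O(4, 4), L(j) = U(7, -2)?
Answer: -23/2 ≈ -11.500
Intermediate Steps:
O(f, k) = -2 + k² (O(f, k) = k² - 2 = -2 + k²)
U(t, l) = -l/4
L(j) = ½ (L(j) = -¼*(-2) = ½)
T = -9 (T = -8 - 1 = -9)
Y = -23 (Y = -9 - (-2 + 4²) = -9 - (-2 + 16) = -9 - 1*14 = -9 - 14 = -23)
L(c(-3))*Y = (½)*(-23) = -23/2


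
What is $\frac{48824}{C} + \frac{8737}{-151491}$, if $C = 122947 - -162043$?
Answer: $\frac{2453219477}{21586710045} \approx 0.11364$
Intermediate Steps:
$C = 284990$ ($C = 122947 + 162043 = 284990$)
$\frac{48824}{C} + \frac{8737}{-151491} = \frac{48824}{284990} + \frac{8737}{-151491} = 48824 \cdot \frac{1}{284990} + 8737 \left(- \frac{1}{151491}\right) = \frac{24412}{142495} - \frac{8737}{151491} = \frac{2453219477}{21586710045}$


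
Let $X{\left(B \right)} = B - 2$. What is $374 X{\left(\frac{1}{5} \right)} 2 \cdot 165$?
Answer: $-222156$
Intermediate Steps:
$X{\left(B \right)} = -2 + B$ ($X{\left(B \right)} = B - 2 = -2 + B$)
$374 X{\left(\frac{1}{5} \right)} 2 \cdot 165 = 374 \left(-2 + \frac{1}{5}\right) 2 \cdot 165 = 374 \left(\left(- \frac{9}{5}\right) 2\right) 165 = 374 \left(- \frac{18}{5}\right) 165 = \left(- \frac{6732}{5}\right) 165 = -222156$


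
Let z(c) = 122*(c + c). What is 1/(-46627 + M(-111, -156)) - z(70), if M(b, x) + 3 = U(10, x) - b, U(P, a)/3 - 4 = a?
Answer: -802333001/46975 ≈ -17080.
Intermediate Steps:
z(c) = 244*c (z(c) = 122*(2*c) = 244*c)
U(P, a) = 12 + 3*a
M(b, x) = 9 - b + 3*x (M(b, x) = -3 + ((12 + 3*x) - b) = -3 + (12 - b + 3*x) = 9 - b + 3*x)
1/(-46627 + M(-111, -156)) - z(70) = 1/(-46627 + (9 - 1*(-111) + 3*(-156))) - 244*70 = 1/(-46627 + (9 + 111 - 468)) - 1*17080 = 1/(-46627 - 348) - 17080 = 1/(-46975) - 17080 = -1/46975 - 17080 = -802333001/46975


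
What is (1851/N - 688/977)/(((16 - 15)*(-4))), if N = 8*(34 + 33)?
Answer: -1439659/2094688 ≈ -0.68729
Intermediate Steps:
N = 536 (N = 8*67 = 536)
(1851/N - 688/977)/(((16 - 15)*(-4))) = (1851/536 - 688/977)/(((16 - 15)*(-4))) = (1851*(1/536) - 688*1/977)/((1*(-4))) = (1851/536 - 688/977)/(-4) = (1439659/523672)*(-¼) = -1439659/2094688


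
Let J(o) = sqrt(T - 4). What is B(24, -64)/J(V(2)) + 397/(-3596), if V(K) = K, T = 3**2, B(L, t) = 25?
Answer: -397/3596 + 5*sqrt(5) ≈ 11.070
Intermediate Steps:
T = 9
J(o) = sqrt(5) (J(o) = sqrt(9 - 4) = sqrt(5))
B(24, -64)/J(V(2)) + 397/(-3596) = 25/(sqrt(5)) + 397/(-3596) = 25*(sqrt(5)/5) + 397*(-1/3596) = 5*sqrt(5) - 397/3596 = -397/3596 + 5*sqrt(5)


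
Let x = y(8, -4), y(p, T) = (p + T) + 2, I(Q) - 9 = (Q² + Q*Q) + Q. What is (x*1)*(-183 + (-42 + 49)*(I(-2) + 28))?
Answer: 708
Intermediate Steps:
I(Q) = 9 + Q + 2*Q² (I(Q) = 9 + ((Q² + Q*Q) + Q) = 9 + ((Q² + Q²) + Q) = 9 + (2*Q² + Q) = 9 + (Q + 2*Q²) = 9 + Q + 2*Q²)
y(p, T) = 2 + T + p (y(p, T) = (T + p) + 2 = 2 + T + p)
x = 6 (x = 2 - 4 + 8 = 6)
(x*1)*(-183 + (-42 + 49)*(I(-2) + 28)) = (6*1)*(-183 + (-42 + 49)*((9 - 2 + 2*(-2)²) + 28)) = 6*(-183 + 7*((9 - 2 + 2*4) + 28)) = 6*(-183 + 7*((9 - 2 + 8) + 28)) = 6*(-183 + 7*(15 + 28)) = 6*(-183 + 7*43) = 6*(-183 + 301) = 6*118 = 708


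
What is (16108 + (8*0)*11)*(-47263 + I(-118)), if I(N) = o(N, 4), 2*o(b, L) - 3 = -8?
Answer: -761352674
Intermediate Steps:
o(b, L) = -5/2 (o(b, L) = 3/2 + (1/2)*(-8) = 3/2 - 4 = -5/2)
I(N) = -5/2
(16108 + (8*0)*11)*(-47263 + I(-118)) = (16108 + (8*0)*11)*(-47263 - 5/2) = (16108 + 0*11)*(-94531/2) = (16108 + 0)*(-94531/2) = 16108*(-94531/2) = -761352674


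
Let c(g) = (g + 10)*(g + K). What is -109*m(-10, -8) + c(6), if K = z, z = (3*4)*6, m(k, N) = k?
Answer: 2338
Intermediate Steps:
z = 72 (z = 12*6 = 72)
K = 72
c(g) = (10 + g)*(72 + g) (c(g) = (g + 10)*(g + 72) = (10 + g)*(72 + g))
-109*m(-10, -8) + c(6) = -109*(-10) + (720 + 6² + 82*6) = 1090 + (720 + 36 + 492) = 1090 + 1248 = 2338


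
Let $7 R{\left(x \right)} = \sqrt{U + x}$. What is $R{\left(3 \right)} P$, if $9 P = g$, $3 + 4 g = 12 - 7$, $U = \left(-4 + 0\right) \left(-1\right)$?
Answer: $\frac{\sqrt{7}}{126} \approx 0.020998$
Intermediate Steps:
$U = 4$ ($U = \left(-4\right) \left(-1\right) = 4$)
$g = \frac{1}{2}$ ($g = - \frac{3}{4} + \frac{12 - 7}{4} = - \frac{3}{4} + \frac{1}{4} \cdot 5 = - \frac{3}{4} + \frac{5}{4} = \frac{1}{2} \approx 0.5$)
$P = \frac{1}{18}$ ($P = \frac{1}{9} \cdot \frac{1}{2} = \frac{1}{18} \approx 0.055556$)
$R{\left(x \right)} = \frac{\sqrt{4 + x}}{7}$
$R{\left(3 \right)} P = \frac{\sqrt{4 + 3}}{7} \cdot \frac{1}{18} = \frac{\sqrt{7}}{7} \cdot \frac{1}{18} = \frac{\sqrt{7}}{126}$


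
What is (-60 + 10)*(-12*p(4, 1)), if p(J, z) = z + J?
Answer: 3000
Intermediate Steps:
p(J, z) = J + z
(-60 + 10)*(-12*p(4, 1)) = (-60 + 10)*(-12*(4 + 1)) = -(-600)*5 = -50*(-60) = 3000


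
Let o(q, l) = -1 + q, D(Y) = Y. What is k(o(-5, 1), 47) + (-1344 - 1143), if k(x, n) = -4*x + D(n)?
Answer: -2416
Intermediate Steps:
k(x, n) = n - 4*x (k(x, n) = -4*x + n = n - 4*x)
k(o(-5, 1), 47) + (-1344 - 1143) = (47 - 4*(-1 - 5)) + (-1344 - 1143) = (47 - 4*(-6)) - 2487 = (47 + 24) - 2487 = 71 - 2487 = -2416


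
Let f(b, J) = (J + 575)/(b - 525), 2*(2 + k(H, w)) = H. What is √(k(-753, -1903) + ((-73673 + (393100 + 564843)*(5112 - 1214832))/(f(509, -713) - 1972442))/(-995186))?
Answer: I*√93483705170900792037424401322/15703504645862 ≈ 19.47*I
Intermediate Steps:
k(H, w) = -2 + H/2
f(b, J) = (575 + J)/(-525 + b)
√(k(-753, -1903) + ((-73673 + (393100 + 564843)*(5112 - 1214832))/(f(509, -713) - 1972442))/(-995186)) = √((-2 + (½)*(-753)) + ((-73673 + (393100 + 564843)*(5112 - 1214832))/((575 - 713)/(-525 + 509) - 1972442))/(-995186)) = √((-2 - 753/2) + ((-73673 + 957943*(-1209720))/(-138/(-16) - 1972442))*(-1/995186)) = √(-757/2 + ((-73673 - 1158842805960)/(-1/16*(-138) - 1972442))*(-1/995186)) = √(-757/2 - 1158842879633/(69/8 - 1972442)*(-1/995186)) = √(-757/2 - 1158842879633/(-15779467/8)*(-1/995186)) = √(-757/2 - 1158842879633*(-8/15779467)*(-1/995186)) = √(-757/2 + (9270743037064/15779467)*(-1/995186)) = √(-757/2 - 4635371518532/7851752322931) = √(-5953047251495831/15703504645862) = I*√93483705170900792037424401322/15703504645862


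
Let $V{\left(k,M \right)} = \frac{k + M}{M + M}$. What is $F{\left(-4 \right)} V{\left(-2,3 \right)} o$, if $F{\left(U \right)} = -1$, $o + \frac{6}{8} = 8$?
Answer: $- \frac{29}{24} \approx -1.2083$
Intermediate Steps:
$o = \frac{29}{4}$ ($o = - \frac{3}{4} + 8 = \frac{29}{4} \approx 7.25$)
$V{\left(k,M \right)} = \frac{M + k}{2 M}$
$F{\left(-4 \right)} V{\left(-2,3 \right)} o = - \frac{3 - 2}{2 \cdot 3} \cdot \frac{29}{4} = - \frac{1}{2 \cdot 3} \cdot \frac{29}{4} = \left(-1\right) \frac{1}{6} \cdot \frac{29}{4} = \left(- \frac{1}{6}\right) \frac{29}{4} = - \frac{29}{24}$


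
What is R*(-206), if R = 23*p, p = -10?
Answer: 47380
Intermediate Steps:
R = -230 (R = 23*(-10) = -230)
R*(-206) = -230*(-206) = 47380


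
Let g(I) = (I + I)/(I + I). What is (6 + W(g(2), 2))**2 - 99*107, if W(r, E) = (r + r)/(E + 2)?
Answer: -42203/4 ≈ -10551.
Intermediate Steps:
g(I) = 1 (g(I) = (2*I)/((2*I)) = (2*I)*(1/(2*I)) = 1)
W(r, E) = 2*r/(2 + E) (W(r, E) = (2*r)/(2 + E) = 2*r/(2 + E))
(6 + W(g(2), 2))**2 - 99*107 = (6 + 2*1/(2 + 2))**2 - 99*107 = (6 + 2*1/4)**2 - 10593 = (6 + 2*1*(1/4))**2 - 10593 = (6 + 1/2)**2 - 10593 = (13/2)**2 - 10593 = 169/4 - 10593 = -42203/4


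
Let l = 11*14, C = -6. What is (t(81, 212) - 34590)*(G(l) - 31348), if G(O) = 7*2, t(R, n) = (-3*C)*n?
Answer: 964272516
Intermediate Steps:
l = 154
t(R, n) = 18*n (t(R, n) = (-3*(-6))*n = 18*n)
G(O) = 14
(t(81, 212) - 34590)*(G(l) - 31348) = (18*212 - 34590)*(14 - 31348) = (3816 - 34590)*(-31334) = -30774*(-31334) = 964272516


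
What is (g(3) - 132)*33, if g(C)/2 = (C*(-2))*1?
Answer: -4752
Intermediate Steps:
g(C) = -4*C (g(C) = 2*((C*(-2))*1) = 2*(-2*C*1) = 2*(-2*C) = -4*C)
(g(3) - 132)*33 = (-4*3 - 132)*33 = (-12 - 132)*33 = -144*33 = -4752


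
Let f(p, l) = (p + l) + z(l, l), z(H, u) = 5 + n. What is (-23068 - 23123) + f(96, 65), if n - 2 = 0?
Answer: -46023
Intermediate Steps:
n = 2 (n = 2 + 0 = 2)
z(H, u) = 7 (z(H, u) = 5 + 2 = 7)
f(p, l) = 7 + l + p (f(p, l) = (p + l) + 7 = (l + p) + 7 = 7 + l + p)
(-23068 - 23123) + f(96, 65) = (-23068 - 23123) + (7 + 65 + 96) = -46191 + 168 = -46023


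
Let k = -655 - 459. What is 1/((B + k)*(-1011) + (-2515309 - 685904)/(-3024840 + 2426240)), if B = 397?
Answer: 598600/433920559413 ≈ 1.3795e-6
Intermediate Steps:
k = -1114
1/((B + k)*(-1011) + (-2515309 - 685904)/(-3024840 + 2426240)) = 1/((397 - 1114)*(-1011) + (-2515309 - 685904)/(-3024840 + 2426240)) = 1/(-717*(-1011) - 3201213/(-598600)) = 1/(724887 - 3201213*(-1/598600)) = 1/(724887 + 3201213/598600) = 1/(433920559413/598600) = 598600/433920559413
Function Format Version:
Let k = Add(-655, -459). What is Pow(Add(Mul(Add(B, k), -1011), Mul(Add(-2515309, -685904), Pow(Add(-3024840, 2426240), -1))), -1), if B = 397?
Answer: Rational(598600, 433920559413) ≈ 1.3795e-6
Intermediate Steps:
k = -1114
Pow(Add(Mul(Add(B, k), -1011), Mul(Add(-2515309, -685904), Pow(Add(-3024840, 2426240), -1))), -1) = Pow(Add(Mul(Add(397, -1114), -1011), Mul(Add(-2515309, -685904), Pow(Add(-3024840, 2426240), -1))), -1) = Pow(Add(Mul(-717, -1011), Mul(-3201213, Pow(-598600, -1))), -1) = Pow(Add(724887, Mul(-3201213, Rational(-1, 598600))), -1) = Pow(Add(724887, Rational(3201213, 598600)), -1) = Pow(Rational(433920559413, 598600), -1) = Rational(598600, 433920559413)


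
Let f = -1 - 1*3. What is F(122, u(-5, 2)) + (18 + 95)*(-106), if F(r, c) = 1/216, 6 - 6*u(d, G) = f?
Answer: -2587247/216 ≈ -11978.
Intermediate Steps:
f = -4 (f = -1 - 3 = -4)
u(d, G) = 5/3 (u(d, G) = 1 - ⅙*(-4) = 1 + ⅔ = 5/3)
F(r, c) = 1/216
F(122, u(-5, 2)) + (18 + 95)*(-106) = 1/216 + (18 + 95)*(-106) = 1/216 + 113*(-106) = 1/216 - 11978 = -2587247/216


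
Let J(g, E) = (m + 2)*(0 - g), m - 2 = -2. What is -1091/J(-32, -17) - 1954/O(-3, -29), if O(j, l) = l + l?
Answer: 30889/1856 ≈ 16.643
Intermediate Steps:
m = 0 (m = 2 - 2 = 0)
O(j, l) = 2*l
J(g, E) = -2*g (J(g, E) = (0 + 2)*(0 - g) = 2*(-g) = -2*g)
-1091/J(-32, -17) - 1954/O(-3, -29) = -1091/((-2*(-32))) - 1954/(2*(-29)) = -1091/64 - 1954/(-58) = -1091*1/64 - 1954*(-1/58) = -1091/64 + 977/29 = 30889/1856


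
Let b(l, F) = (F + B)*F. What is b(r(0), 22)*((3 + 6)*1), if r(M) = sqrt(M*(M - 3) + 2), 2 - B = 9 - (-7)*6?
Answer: -5346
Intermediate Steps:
B = -49 (B = 2 - (9 - (-7)*6) = 2 - (9 - 1*(-42)) = 2 - (9 + 42) = 2 - 1*51 = 2 - 51 = -49)
r(M) = sqrt(2 + M*(-3 + M)) (r(M) = sqrt(M*(-3 + M) + 2) = sqrt(2 + M*(-3 + M)))
b(l, F) = F*(-49 + F) (b(l, F) = (F - 49)*F = (-49 + F)*F = F*(-49 + F))
b(r(0), 22)*((3 + 6)*1) = (22*(-49 + 22))*((3 + 6)*1) = (22*(-27))*(9*1) = -594*9 = -5346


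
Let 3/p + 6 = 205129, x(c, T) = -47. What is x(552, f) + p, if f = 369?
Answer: -9640778/205123 ≈ -47.000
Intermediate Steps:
p = 3/205123 (p = 3/(-6 + 205129) = 3/205123 ≈ 1.4625e-5)
x(552, f) + p = -47 + 3/205123 = -9640778/205123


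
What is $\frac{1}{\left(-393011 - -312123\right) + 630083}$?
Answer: $\frac{1}{549195} \approx 1.8208 \cdot 10^{-6}$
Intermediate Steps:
$\frac{1}{\left(-393011 - -312123\right) + 630083} = \frac{1}{\left(-393011 + 312123\right) + 630083} = \frac{1}{-80888 + 630083} = \frac{1}{549195}$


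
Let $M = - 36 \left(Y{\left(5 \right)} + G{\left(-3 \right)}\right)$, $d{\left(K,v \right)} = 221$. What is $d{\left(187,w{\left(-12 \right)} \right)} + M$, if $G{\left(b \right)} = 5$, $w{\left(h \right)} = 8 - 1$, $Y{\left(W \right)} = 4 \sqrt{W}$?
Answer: $41 - 144 \sqrt{5} \approx -280.99$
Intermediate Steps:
$w{\left(h \right)} = 7$ ($w{\left(h \right)} = 8 - 1 = 7$)
$M = -180 - 144 \sqrt{5}$ ($M = - 36 \left(4 \sqrt{5} + 5\right) = - 36 \left(5 + 4 \sqrt{5}\right) = -180 - 144 \sqrt{5} \approx -501.99$)
$d{\left(187,w{\left(-12 \right)} \right)} + M = 221 - \left(180 + 144 \sqrt{5}\right) = 41 - 144 \sqrt{5}$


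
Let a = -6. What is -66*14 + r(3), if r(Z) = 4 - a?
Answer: -914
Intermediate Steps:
r(Z) = 10 (r(Z) = 4 - 1*(-6) = 4 + 6 = 10)
-66*14 + r(3) = -66*14 + 10 = -924 + 10 = -914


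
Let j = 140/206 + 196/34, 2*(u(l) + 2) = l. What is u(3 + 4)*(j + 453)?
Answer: 2413461/3502 ≈ 689.17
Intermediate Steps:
u(l) = -2 + l/2
j = 11284/1751 (j = 140*(1/206) + 196*(1/34) = 70/103 + 98/17 = 11284/1751 ≈ 6.4443)
u(3 + 4)*(j + 453) = (-2 + (3 + 4)/2)*(11284/1751 + 453) = (-2 + (1/2)*7)*(804487/1751) = (-2 + 7/2)*(804487/1751) = (3/2)*(804487/1751) = 2413461/3502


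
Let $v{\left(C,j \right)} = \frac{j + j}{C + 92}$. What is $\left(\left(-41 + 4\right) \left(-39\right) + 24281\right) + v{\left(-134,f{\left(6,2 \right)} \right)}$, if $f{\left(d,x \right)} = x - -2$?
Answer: $\frac{540200}{21} \approx 25724.0$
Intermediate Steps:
$f{\left(d,x \right)} = 2 + x$ ($f{\left(d,x \right)} = x + 2 = 2 + x$)
$v{\left(C,j \right)} = \frac{2 j}{92 + C}$
$\left(\left(-41 + 4\right) \left(-39\right) + 24281\right) + v{\left(-134,f{\left(6,2 \right)} \right)} = \left(\left(-41 + 4\right) \left(-39\right) + 24281\right) + \frac{2 \left(2 + 2\right)}{92 - 134} = \left(\left(-37\right) \left(-39\right) + 24281\right) + 2 \cdot 4 \frac{1}{-42} = \left(1443 + 24281\right) + 2 \cdot 4 \left(- \frac{1}{42}\right) = 25724 - \frac{4}{21} = \frac{540200}{21}$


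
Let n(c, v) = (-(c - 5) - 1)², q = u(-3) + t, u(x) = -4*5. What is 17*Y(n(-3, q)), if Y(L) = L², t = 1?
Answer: 40817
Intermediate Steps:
u(x) = -20
q = -19 (q = -20 + 1 = -19)
n(c, v) = (4 - c)² (n(c, v) = (-(-5 + c) - 1)² = ((5 - c) - 1)² = (4 - c)²)
17*Y(n(-3, q)) = 17*((-4 - 3)²)² = 17*((-7)²)² = 17*49² = 17*2401 = 40817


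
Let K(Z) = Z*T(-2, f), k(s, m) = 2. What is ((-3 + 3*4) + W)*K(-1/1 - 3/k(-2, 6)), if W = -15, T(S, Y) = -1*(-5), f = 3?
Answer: 75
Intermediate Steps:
T(S, Y) = 5
K(Z) = 5*Z (K(Z) = Z*5 = 5*Z)
((-3 + 3*4) + W)*K(-1/1 - 3/k(-2, 6)) = ((-3 + 3*4) - 15)*(5*(-1/1 - 3/2)) = ((-3 + 12) - 15)*(5*(-1*1 - 3*1/2)) = (9 - 15)*(5*(-1 - 3/2)) = -30*(-5)/2 = -6*(-25/2) = 75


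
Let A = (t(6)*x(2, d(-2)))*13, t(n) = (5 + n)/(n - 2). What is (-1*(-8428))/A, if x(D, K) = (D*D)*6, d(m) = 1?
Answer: 4214/429 ≈ 9.8228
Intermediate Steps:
x(D, K) = 6*D² (x(D, K) = D²*6 = 6*D²)
t(n) = (5 + n)/(-2 + n)
A = 858 (A = (((5 + 6)/(-2 + 6))*(6*2²))*13 = ((11/4)*(6*4))*13 = (((¼)*11)*24)*13 = ((11/4)*24)*13 = 66*13 = 858)
(-1*(-8428))/A = -1*(-8428)/858 = 8428*(1/858) = 4214/429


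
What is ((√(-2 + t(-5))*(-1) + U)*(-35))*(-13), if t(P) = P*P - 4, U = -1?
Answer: -455 - 455*√19 ≈ -2438.3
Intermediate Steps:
t(P) = -4 + P² (t(P) = P² - 4 = -4 + P²)
((√(-2 + t(-5))*(-1) + U)*(-35))*(-13) = ((√(-2 + (-4 + (-5)²))*(-1) - 1)*(-35))*(-13) = ((√(-2 + (-4 + 25))*(-1) - 1)*(-35))*(-13) = ((√(-2 + 21)*(-1) - 1)*(-35))*(-13) = ((√19*(-1) - 1)*(-35))*(-13) = ((-√19 - 1)*(-35))*(-13) = ((-1 - √19)*(-35))*(-13) = (35 + 35*√19)*(-13) = -455 - 455*√19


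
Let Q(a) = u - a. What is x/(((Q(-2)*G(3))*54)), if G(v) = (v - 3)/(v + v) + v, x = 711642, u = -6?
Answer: -118607/108 ≈ -1098.2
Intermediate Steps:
G(v) = v + (-3 + v)/(2*v) (G(v) = (-3 + v)/((2*v)) + v = (-3 + v)*(1/(2*v)) + v = (-3 + v)/(2*v) + v = v + (-3 + v)/(2*v))
Q(a) = -6 - a
x/(((Q(-2)*G(3))*54)) = 711642/((((-6 - 1*(-2))*(½ + 3 - 3/2/3))*54)) = 711642/((((-6 + 2)*(½ + 3 - 3/2*⅓))*54)) = 711642/((-4*(½ + 3 - ½)*54)) = 711642/((-4*3*54)) = 711642/((-12*54)) = 711642/(-648) = 711642*(-1/648) = -118607/108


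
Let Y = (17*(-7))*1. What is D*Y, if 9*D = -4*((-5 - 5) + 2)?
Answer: -3808/9 ≈ -423.11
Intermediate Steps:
D = 32/9 (D = (-4*((-5 - 5) + 2))/9 = (-4*(-10 + 2))/9 = (-4*(-8))/9 = (1/9)*32 = 32/9 ≈ 3.5556)
Y = -119 (Y = -119*1 = -119)
D*Y = (32/9)*(-119) = -3808/9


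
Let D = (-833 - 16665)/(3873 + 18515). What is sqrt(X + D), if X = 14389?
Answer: sqrt(1802924860098)/11194 ≈ 119.95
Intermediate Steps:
D = -8749/11194 (D = -17498/22388 = -17498*1/22388 = -8749/11194 ≈ -0.78158)
sqrt(X + D) = sqrt(14389 - 8749/11194) = sqrt(161061717/11194) = sqrt(1802924860098)/11194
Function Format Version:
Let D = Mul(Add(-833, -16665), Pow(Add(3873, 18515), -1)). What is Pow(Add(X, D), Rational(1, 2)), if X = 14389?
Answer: Mul(Rational(1, 11194), Pow(1802924860098, Rational(1, 2))) ≈ 119.95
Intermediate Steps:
D = Rational(-8749, 11194) (D = Mul(-17498, Pow(22388, -1)) = Mul(-17498, Rational(1, 22388)) = Rational(-8749, 11194) ≈ -0.78158)
Pow(Add(X, D), Rational(1, 2)) = Pow(Add(14389, Rational(-8749, 11194)), Rational(1, 2)) = Pow(Rational(161061717, 11194), Rational(1, 2)) = Mul(Rational(1, 11194), Pow(1802924860098, Rational(1, 2)))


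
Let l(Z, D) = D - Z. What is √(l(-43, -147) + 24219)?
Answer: √24115 ≈ 155.29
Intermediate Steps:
√(l(-43, -147) + 24219) = √((-147 - 1*(-43)) + 24219) = √((-147 + 43) + 24219) = √(-104 + 24219) = √24115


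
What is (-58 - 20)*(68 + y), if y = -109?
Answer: 3198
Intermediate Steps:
(-58 - 20)*(68 + y) = (-58 - 20)*(68 - 109) = -78*(-41) = 3198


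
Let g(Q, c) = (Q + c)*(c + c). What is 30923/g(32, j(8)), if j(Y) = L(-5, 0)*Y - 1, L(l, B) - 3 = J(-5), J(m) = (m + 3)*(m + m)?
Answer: 30923/78690 ≈ 0.39297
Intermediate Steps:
J(m) = 2*m*(3 + m) (J(m) = (3 + m)*(2*m) = 2*m*(3 + m))
L(l, B) = 23 (L(l, B) = 3 + 2*(-5)*(3 - 5) = 3 + 2*(-5)*(-2) = 3 + 20 = 23)
j(Y) = -1 + 23*Y (j(Y) = 23*Y - 1 = -1 + 23*Y)
g(Q, c) = 2*c*(Q + c) (g(Q, c) = (Q + c)*(2*c) = 2*c*(Q + c))
30923/g(32, j(8)) = 30923/((2*(-1 + 23*8)*(32 + (-1 + 23*8)))) = 30923/((2*(-1 + 184)*(32 + (-1 + 184)))) = 30923/((2*183*(32 + 183))) = 30923/((2*183*215)) = 30923/78690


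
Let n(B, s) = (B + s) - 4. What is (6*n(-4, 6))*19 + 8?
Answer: -220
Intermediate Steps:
n(B, s) = -4 + B + s
(6*n(-4, 6))*19 + 8 = (6*(-4 - 4 + 6))*19 + 8 = (6*(-2))*19 + 8 = -12*19 + 8 = -228 + 8 = -220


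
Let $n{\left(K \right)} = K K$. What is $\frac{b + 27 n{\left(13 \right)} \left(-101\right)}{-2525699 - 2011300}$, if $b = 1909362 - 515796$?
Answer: $- \frac{310901}{1512333} \approx -0.20558$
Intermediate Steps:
$n{\left(K \right)} = K^{2}$
$b = 1393566$
$\frac{b + 27 n{\left(13 \right)} \left(-101\right)}{-2525699 - 2011300} = \frac{1393566 + 27 \cdot 13^{2} \left(-101\right)}{-2525699 - 2011300} = \frac{1393566 + 27 \cdot 169 \left(-101\right)}{-4536999} = \left(1393566 + 4563 \left(-101\right)\right) \left(- \frac{1}{4536999}\right) = \left(1393566 - 460863\right) \left(- \frac{1}{4536999}\right) = 932703 \left(- \frac{1}{4536999}\right) = - \frac{310901}{1512333}$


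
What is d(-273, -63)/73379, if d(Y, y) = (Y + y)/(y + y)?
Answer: 8/220137 ≈ 3.6341e-5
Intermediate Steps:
d(Y, y) = (Y + y)/(2*y) (d(Y, y) = (Y + y)/((2*y)) = (Y + y)*(1/(2*y)) = (Y + y)/(2*y))
d(-273, -63)/73379 = ((1/2)*(-273 - 63)/(-63))/73379 = ((1/2)*(-1/63)*(-336))*(1/73379) = (8/3)*(1/73379) = 8/220137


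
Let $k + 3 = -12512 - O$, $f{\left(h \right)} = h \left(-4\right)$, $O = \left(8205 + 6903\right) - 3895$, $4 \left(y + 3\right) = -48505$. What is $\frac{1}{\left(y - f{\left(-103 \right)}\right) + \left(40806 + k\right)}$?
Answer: $\frac{4}{18147} \approx 0.00022042$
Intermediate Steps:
$y = - \frac{48517}{4}$ ($y = -3 + \frac{1}{4} \left(-48505\right) = -3 - \frac{48505}{4} = - \frac{48517}{4} \approx -12129.0$)
$O = 11213$ ($O = 15108 - 3895 = 11213$)
$f{\left(h \right)} = - 4 h$
$k = -23728$ ($k = -3 - 23725 = -23728$)
$\frac{1}{\left(y - f{\left(-103 \right)}\right) + \left(40806 + k\right)} = \frac{1}{\left(- \frac{48517}{4} - \left(-4\right) \left(-103\right)\right) + \left(40806 - 23728\right)} = \frac{1}{\left(- \frac{48517}{4} - 412\right) + 17078} = \frac{1}{- \frac{50165}{4} + 17078} = \frac{1}{\frac{18147}{4}} = \frac{4}{18147}$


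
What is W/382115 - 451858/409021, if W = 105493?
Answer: -129512867317/156293059415 ≈ -0.82865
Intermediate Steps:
W/382115 - 451858/409021 = 105493/382115 - 451858/409021 = -129512867317/156293059415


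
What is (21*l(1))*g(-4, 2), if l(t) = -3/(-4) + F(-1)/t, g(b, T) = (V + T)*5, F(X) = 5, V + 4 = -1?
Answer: -7245/4 ≈ -1811.3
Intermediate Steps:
V = -5 (V = -4 - 1 = -5)
g(b, T) = -25 + 5*T (g(b, T) = (-5 + T)*5 = -25 + 5*T)
l(t) = ¾ + 5/t (l(t) = -3/(-4) + 5/t = -3*(-¼) + 5/t = ¾ + 5/t)
(21*l(1))*g(-4, 2) = (21*(¾ + 5/1))*(-25 + 5*2) = (21*(¾ + 5*1))*(-25 + 10) = (21*(¾ + 5))*(-15) = (21*(23/4))*(-15) = (483/4)*(-15) = -7245/4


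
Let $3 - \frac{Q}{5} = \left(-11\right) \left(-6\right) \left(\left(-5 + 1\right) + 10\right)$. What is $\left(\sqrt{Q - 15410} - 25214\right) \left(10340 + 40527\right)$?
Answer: $-1282560538 + 254335 i \sqrt{695} \approx -1.2826 \cdot 10^{9} + 6.705 \cdot 10^{6} i$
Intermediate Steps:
$Q = -1965$ ($Q = 15 - 5 \left(-11\right) \left(-6\right) \left(\left(-5 + 1\right) + 10\right) = 15 - 5 \cdot 66 \left(-4 + 10\right) = 15 - 5 \cdot 66 \cdot 6 = 15 - 1980 = -1965$)
$\left(\sqrt{Q - 15410} - 25214\right) \left(10340 + 40527\right) = \left(\sqrt{-1965 - 15410} - 25214\right) \left(10340 + 40527\right) = \left(\sqrt{-17375} - 25214\right) 50867 = \left(5 i \sqrt{695} - 25214\right) 50867 = \left(-25214 + 5 i \sqrt{695}\right) 50867 = -1282560538 + 254335 i \sqrt{695}$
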